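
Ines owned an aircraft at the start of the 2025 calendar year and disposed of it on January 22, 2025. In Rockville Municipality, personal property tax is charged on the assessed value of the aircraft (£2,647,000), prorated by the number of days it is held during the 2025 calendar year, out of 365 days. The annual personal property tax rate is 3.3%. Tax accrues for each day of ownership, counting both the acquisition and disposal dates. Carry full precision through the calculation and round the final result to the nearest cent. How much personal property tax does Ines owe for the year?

£5,264.99

Days held (January 1 – January 22, 2025): 22 out of 365
Tax = £2,647,000 × 3.3% × 22/365 = £5,264.9918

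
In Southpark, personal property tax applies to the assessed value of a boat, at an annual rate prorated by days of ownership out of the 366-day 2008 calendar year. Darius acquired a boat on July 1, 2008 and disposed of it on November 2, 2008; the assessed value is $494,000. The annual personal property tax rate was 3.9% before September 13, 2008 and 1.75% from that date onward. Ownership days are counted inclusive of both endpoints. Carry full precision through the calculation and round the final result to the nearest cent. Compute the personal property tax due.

$5,099.94

July 1 – September 12, 2008: 74 days at 3.9% → $494,000 × 3.9% × 74/366 = $3,895.3115
September 13 – November 2, 2008: 51 days at 1.75% → $494,000 × 1.75% × 51/366 = $1,204.6311
Total = $5,099.9426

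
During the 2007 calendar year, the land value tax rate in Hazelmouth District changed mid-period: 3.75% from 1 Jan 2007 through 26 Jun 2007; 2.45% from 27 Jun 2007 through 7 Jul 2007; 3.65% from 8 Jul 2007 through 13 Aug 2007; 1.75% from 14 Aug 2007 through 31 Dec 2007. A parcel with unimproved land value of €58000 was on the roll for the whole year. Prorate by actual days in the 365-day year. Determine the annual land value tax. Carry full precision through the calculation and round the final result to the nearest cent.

€1701.47

1 Jan – 26 Jun 2007: 177 days at 3.75% → €58000 × 3.75% × 177/365 = €1054.7260
27 Jun – 7 Jul 2007: 11 days at 2.45% → €58000 × 2.45% × 11/365 = €42.8247
8 Jul – 13 Aug 2007: 37 days at 3.65% → €58000 × 3.65% × 37/365 = €214.6000
14 Aug – 31 Dec 2007: 140 days at 1.75% → €58000 × 1.75% × 140/365 = €389.3151
Total = €1701.4658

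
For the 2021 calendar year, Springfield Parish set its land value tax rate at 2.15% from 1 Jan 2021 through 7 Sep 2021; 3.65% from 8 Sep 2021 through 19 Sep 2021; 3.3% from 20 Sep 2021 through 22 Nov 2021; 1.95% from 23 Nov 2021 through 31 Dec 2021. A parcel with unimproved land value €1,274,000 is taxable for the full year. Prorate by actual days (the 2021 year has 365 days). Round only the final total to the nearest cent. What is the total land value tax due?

1 Jan – 7 Sep 2021: 250 days at 2.15% → €1,274,000 × 2.15% × 250/365 = €18,760.9589
8 Sep – 19 Sep 2021: 12 days at 3.65% → €1,274,000 × 3.65% × 12/365 = €1,528.8000
20 Sep – 22 Nov 2021: 64 days at 3.3% → €1,274,000 × 3.3% × 64/365 = €7,371.7479
23 Nov – 31 Dec 2021: 39 days at 1.95% → €1,274,000 × 1.95% × 39/365 = €2,654.4575
Total = €30,315.9644

€30,315.96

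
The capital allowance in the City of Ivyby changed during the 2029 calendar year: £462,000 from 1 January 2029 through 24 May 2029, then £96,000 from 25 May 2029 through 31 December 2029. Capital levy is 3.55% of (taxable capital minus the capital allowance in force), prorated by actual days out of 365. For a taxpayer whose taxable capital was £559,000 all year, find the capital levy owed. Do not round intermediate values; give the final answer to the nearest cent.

1 January – 24 May 2029: 144 days, exemption £462,000 → (£559,000 − £462,000) × 3.55% × 144/365 = £1,358.5315
25 May – 31 December 2029: 221 days, exemption £96,000 → (£559,000 − £96,000) × 3.55% × 221/365 = £9,951.9630
Total = £11,310.4945

£11,310.49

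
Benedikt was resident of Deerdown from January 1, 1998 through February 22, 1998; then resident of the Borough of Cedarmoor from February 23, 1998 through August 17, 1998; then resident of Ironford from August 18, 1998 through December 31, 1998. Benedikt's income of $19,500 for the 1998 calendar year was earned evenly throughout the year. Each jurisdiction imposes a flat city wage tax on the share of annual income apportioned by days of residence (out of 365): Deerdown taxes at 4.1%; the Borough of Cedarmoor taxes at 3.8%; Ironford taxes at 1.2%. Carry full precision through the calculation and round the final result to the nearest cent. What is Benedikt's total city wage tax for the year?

$560.58

Deerdown, January 1 – February 22, 1998: 53 days → $19,500 × 4.1% × 53/365 = $116.0918
The Borough of Cedarmoor, February 23 – August 17, 1998: 176 days → $19,500 × 3.8% × 176/365 = $357.3041
Ironford, August 18 – December 31, 1998: 136 days → $19,500 × 1.2% × 136/365 = $87.1890
Total = $560.5849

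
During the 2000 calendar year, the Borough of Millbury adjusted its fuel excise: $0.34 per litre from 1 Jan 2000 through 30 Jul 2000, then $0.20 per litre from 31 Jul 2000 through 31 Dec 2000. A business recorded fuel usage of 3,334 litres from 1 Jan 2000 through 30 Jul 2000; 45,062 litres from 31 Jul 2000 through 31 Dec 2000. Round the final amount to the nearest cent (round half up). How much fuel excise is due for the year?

$10,145.96

1 Jan – 30 Jul 2000: 3,334 litres at $0.34/litre → $1,133.56
31 Jul – 31 Dec 2000: 45,062 litres at $0.20/litre → $9,012.40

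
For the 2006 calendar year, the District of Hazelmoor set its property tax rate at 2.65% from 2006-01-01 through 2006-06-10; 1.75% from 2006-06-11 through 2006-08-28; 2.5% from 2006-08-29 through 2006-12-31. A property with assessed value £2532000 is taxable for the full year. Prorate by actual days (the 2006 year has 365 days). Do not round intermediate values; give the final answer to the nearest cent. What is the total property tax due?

£60865.12

2006-01-01 to 2006-06-10: 161 days at 2.65% → £2532000 × 2.65% × 161/365 = £29596.6521
2006-06-11 to 2006-08-28: 79 days at 1.75% → £2532000 × 1.75% × 79/365 = £9590.3836
2006-08-29 to 2006-12-31: 125 days at 2.5% → £2532000 × 2.5% × 125/365 = £21678.0822
Total = £60865.1178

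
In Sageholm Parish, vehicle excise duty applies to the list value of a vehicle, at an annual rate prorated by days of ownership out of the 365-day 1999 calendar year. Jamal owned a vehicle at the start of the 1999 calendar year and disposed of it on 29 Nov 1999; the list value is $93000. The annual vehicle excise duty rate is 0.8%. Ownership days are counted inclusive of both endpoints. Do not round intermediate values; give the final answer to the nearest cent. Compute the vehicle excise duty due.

$678.77

Days held (1 Jan – 29 Nov 1999): 333 out of 365
Tax = $93000 × 0.8% × 333/365 = $678.7726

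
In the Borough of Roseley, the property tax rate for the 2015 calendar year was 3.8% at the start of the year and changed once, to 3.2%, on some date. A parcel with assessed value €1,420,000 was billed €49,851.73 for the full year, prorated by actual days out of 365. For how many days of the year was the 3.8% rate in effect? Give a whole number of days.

189 days

Let d = days at the first rate; then 365 − d days at the second rate.
€1,420,000 × [3.8%·d + 3.2%·(365−d)] / 365 = €49,851.73
Solving gives d = 189, so the new rate took effect on 9 July 2015.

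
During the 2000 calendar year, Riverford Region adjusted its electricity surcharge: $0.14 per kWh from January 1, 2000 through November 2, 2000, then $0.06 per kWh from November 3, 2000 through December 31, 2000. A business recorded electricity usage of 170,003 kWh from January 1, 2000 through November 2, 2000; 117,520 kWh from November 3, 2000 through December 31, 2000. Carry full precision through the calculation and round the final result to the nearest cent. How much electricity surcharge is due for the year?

$30,851.62

January 1 – November 2, 2000: 170,003 kWh at $0.14/kWh → $23,800.42
November 3 – December 31, 2000: 117,520 kWh at $0.06/kWh → $7,051.20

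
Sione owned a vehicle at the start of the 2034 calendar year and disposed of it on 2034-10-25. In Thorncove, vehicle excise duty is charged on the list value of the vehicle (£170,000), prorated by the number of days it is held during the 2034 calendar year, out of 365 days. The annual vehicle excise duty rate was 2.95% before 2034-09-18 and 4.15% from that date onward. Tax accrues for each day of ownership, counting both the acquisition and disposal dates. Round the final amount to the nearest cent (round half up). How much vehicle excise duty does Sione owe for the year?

2034-01-01 to 2034-09-17: 260 days at 2.95% → £170,000 × 2.95% × 260/365 = £3,572.3288
2034-09-18 to 2034-10-25: 38 days at 4.15% → £170,000 × 4.15% × 38/365 = £734.4932
Total = £4,306.8219

£4,306.82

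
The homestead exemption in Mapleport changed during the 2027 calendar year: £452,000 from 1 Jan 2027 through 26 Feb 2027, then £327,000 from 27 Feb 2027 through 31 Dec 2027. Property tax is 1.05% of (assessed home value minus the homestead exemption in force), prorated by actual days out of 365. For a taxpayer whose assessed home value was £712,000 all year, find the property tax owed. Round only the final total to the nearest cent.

1 Jan – 26 Feb 2027: 57 days, exemption £452,000 → (£712,000 − £452,000) × 1.05% × 57/365 = £426.3288
27 Feb – 31 Dec 2027: 308 days, exemption £327,000 → (£712,000 − £327,000) × 1.05% × 308/365 = £3,411.2055
Total = £3,837.5342

£3,837.53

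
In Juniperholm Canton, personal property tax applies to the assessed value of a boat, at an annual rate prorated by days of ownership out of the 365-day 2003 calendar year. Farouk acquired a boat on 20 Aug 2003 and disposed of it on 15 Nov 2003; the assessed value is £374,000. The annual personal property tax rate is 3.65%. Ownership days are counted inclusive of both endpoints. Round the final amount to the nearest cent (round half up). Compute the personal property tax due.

Days held (20 Aug – 15 Nov 2003): 88 out of 365
Tax = £374,000 × 3.65% × 88/365 = £3,291.2000

£3,291.20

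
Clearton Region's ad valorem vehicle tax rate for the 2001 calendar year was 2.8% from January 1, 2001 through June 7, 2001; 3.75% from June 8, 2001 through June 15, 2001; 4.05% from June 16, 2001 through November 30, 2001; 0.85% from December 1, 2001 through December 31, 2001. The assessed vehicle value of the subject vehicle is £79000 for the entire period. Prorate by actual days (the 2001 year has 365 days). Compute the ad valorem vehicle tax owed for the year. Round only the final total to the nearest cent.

January 1 – June 7, 2001: 158 days at 2.8% → £79000 × 2.8% × 158/365 = £957.5233
June 8 – June 15, 2001: 8 days at 3.75% → £79000 × 3.75% × 8/365 = £64.9315
June 16 – November 30, 2001: 168 days at 4.05% → £79000 × 4.05% × 168/365 = £1472.6466
December 1 – December 31, 2001: 31 days at 0.85% → £79000 × 0.85% × 31/365 = £57.0315
Total = £2552.1329

£2552.13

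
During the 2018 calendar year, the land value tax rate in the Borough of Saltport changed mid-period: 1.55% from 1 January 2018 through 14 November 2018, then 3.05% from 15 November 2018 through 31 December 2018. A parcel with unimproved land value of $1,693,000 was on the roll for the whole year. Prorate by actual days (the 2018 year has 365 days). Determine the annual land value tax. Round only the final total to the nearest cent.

1 January – 14 November 2018: 318 days at 1.55% → $1,693,000 × 1.55% × 318/365 = $22,862.4575
15 November – 31 December 2018: 47 days at 3.05% → $1,693,000 × 3.05% × 47/365 = $6,649.0836
Total = $29,511.5411

$29,511.54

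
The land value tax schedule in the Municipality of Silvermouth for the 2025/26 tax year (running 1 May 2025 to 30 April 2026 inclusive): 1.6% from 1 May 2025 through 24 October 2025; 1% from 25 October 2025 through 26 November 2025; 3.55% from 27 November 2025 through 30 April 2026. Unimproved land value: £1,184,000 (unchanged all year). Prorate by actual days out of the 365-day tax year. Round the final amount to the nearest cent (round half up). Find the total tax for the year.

1 May – 24 October 2025: 177 days at 1.6% → £1,184,000 × 1.6% × 177/365 = £9,186.5425
25 October – 26 November 2025: 33 days at 1% → £1,184,000 × 1% × 33/365 = £1,070.4658
27 November 2025 – 30 April 2026: 155 days at 3.55% → £1,184,000 × 3.55% × 155/365 = £17,849.2055
Total = £28,106.2137

£28,106.21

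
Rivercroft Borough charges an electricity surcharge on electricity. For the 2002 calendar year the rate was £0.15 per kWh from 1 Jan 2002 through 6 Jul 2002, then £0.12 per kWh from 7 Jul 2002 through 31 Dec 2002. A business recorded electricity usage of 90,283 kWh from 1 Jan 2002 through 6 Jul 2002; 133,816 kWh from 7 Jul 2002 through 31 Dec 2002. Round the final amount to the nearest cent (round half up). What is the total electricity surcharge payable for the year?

1 Jan – 6 Jul 2002: 90,283 kWh at £0.15/kWh → £13,542.45
7 Jul – 31 Dec 2002: 133,816 kWh at £0.12/kWh → £16,057.92

£29,600.37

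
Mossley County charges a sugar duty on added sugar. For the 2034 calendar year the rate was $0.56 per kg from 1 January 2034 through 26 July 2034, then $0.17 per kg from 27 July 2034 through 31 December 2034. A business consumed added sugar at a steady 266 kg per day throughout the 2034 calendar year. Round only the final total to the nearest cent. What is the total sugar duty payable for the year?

1 January – 26 July 2034: 207 days × 266 kg/day = 55,062 kg at $0.56/kg → $30834.72
27 July – 31 December 2034: 158 days × 266 kg/day = 42,028 kg at $0.17/kg → $7144.76

$37979.48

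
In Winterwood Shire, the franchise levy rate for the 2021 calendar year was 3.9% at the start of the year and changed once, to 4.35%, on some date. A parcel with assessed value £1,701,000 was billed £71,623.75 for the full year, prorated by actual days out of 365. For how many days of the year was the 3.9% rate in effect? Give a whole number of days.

113 days

Let d = days at the first rate; then 365 − d days at the second rate.
£1,701,000 × [3.9%·d + 4.35%·(365−d)] / 365 = £71,623.75
Solving gives d = 113, so the new rate took effect on April 24, 2021.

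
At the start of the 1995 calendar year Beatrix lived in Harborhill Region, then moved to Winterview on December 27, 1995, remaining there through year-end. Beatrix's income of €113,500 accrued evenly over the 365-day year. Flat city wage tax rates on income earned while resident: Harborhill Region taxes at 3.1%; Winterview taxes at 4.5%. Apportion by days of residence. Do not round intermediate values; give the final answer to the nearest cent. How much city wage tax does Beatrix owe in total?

Harborhill Region, January 1 – December 26, 1995: 360 days → €113,500 × 3.1% × 360/365 = €3,470.3014
Winterview, December 27 – December 31, 1995: 5 days → €113,500 × 4.5% × 5/365 = €69.9658
Total = €3,540.2671

€3,540.27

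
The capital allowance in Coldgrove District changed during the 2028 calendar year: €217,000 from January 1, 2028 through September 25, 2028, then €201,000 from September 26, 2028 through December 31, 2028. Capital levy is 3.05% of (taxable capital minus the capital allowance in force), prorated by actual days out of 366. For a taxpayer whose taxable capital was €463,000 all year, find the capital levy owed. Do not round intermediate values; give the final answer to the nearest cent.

€7,632.33

January 1 – September 25, 2028: 269 days, exemption €217,000 → (€463,000 − €217,000) × 3.05% × 269/366 = €5,514.5000
September 26 – December 31, 2028: 97 days, exemption €201,000 → (€463,000 − €201,000) × 3.05% × 97/366 = €2,117.8333
Total = €7,632.3333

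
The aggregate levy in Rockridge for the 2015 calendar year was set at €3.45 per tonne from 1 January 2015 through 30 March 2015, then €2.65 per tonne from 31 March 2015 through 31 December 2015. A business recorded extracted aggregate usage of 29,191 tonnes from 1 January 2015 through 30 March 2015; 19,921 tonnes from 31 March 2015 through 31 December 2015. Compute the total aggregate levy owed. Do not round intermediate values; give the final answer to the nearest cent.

1 January – 30 March 2015: 29,191 tonnes at €3.45/tonne → €100708.95
31 March – 31 December 2015: 19,921 tonnes at €2.65/tonne → €52790.65

€153499.60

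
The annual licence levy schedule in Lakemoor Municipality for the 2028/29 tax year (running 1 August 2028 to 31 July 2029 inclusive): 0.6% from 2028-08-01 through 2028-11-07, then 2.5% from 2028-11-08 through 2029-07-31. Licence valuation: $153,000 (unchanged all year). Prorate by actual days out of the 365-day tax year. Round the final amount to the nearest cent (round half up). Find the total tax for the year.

$3,036.53

2028-08-01 to 2028-11-07: 99 days at 0.6% → $153,000 × 0.6% × 99/365 = $248.9918
2028-11-08 to 2029-07-31: 266 days at 2.5% → $153,000 × 2.5% × 266/365 = $2,787.5342
Total = $3,036.5260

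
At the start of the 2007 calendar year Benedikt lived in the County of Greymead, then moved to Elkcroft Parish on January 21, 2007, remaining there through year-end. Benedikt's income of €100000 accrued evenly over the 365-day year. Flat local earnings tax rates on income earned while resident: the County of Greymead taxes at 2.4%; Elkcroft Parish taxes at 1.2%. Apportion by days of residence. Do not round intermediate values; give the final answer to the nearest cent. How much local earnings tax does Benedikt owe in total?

€1265.75

The County of Greymead, January 1 – January 20, 2007: 20 days → €100000 × 2.4% × 20/365 = €131.5068
Elkcroft Parish, January 21 – December 31, 2007: 345 days → €100000 × 1.2% × 345/365 = €1134.2466
Total = €1265.7534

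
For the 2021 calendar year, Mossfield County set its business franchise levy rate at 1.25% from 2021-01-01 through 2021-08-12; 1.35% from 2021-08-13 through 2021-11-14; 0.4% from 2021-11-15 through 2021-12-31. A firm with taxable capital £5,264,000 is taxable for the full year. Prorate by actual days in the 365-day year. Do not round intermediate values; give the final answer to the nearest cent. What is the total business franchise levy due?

2021-01-01 to 2021-08-12: 224 days at 1.25% → £5,264,000 × 1.25% × 224/365 = £40,381.3699
2021-08-13 to 2021-11-14: 94 days at 1.35% → £5,264,000 × 1.35% × 94/365 = £18,301.4137
2021-11-15 to 2021-12-31: 47 days at 0.4% → £5,264,000 × 0.4% × 47/365 = £2,711.3205
Total = £61,394.1041

£61,394.10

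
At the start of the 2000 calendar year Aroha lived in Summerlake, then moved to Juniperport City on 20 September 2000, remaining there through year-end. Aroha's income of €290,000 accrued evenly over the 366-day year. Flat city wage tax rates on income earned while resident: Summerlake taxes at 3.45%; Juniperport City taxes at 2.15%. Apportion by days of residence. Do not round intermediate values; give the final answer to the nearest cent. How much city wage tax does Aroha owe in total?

€8,944.04

Summerlake, 1 January – 19 September 2000: 263 days → €290,000 × 3.45% × 263/366 = €7,189.3852
Juniperport City, 20 September – 31 December 2000: 103 days → €290,000 × 2.15% × 103/366 = €1,754.6585
Total = €8,944.0437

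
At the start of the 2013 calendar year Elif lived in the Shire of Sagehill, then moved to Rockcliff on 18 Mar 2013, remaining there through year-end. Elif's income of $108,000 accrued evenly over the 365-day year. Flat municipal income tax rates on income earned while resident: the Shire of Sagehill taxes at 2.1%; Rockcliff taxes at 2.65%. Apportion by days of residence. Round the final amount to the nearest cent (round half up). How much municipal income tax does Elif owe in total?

The Shire of Sagehill, 1 Jan – 17 Mar 2013: 76 days → $108,000 × 2.1% × 76/365 = $472.2411
Rockcliff, 18 Mar – 31 Dec 2013: 289 days → $108,000 × 2.65% × 289/365 = $2,266.0767
Total = $2,738.3178

$2,738.32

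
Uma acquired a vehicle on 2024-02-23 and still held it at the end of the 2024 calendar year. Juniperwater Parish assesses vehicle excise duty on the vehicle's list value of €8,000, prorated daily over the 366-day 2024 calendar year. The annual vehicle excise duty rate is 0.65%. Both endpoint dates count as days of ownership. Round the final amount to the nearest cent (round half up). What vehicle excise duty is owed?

Days held (2024-02-23 to 2024-12-31): 313 out of 366
Tax = €8,000 × 0.65% × 313/366 = €44.4699

€44.47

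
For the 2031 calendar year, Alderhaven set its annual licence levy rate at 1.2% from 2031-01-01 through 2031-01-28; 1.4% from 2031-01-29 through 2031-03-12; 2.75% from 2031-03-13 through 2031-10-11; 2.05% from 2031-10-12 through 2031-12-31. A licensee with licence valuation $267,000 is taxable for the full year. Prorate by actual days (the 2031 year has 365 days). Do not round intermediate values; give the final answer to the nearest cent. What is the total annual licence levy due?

2031-01-01 to 2031-01-28: 28 days at 1.2% → $267,000 × 1.2% × 28/365 = $245.7863
2031-01-29 to 2031-03-12: 43 days at 1.4% → $267,000 × 1.4% × 43/365 = $440.3671
2031-03-13 to 2031-10-11: 213 days at 2.75% → $267,000 × 2.75% × 213/365 = $4,284.8014
2031-10-12 to 2031-12-31: 81 days at 2.05% → $267,000 × 2.05% × 81/365 = $1,214.6671
Total = $6,185.6219

$6,185.62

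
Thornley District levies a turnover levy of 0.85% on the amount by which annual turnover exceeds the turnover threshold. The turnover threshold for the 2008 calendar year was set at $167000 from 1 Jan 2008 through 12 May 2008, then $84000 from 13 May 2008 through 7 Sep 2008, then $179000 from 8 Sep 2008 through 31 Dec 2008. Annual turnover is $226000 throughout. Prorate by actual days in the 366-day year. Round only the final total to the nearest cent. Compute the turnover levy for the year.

1 Jan – 12 May 2008: 133 days, exemption $167000 → ($226000 − $167000) × 0.85% × 133/366 = $182.2391
13 May – 7 Sep 2008: 118 days, exemption $84000 → ($226000 − $84000) × 0.85% × 118/366 = $389.1421
8 Sep – 31 Dec 2008: 115 days, exemption $179000 → ($226000 − $179000) × 0.85% × 115/366 = $125.5260
Total = $696.9071

$696.91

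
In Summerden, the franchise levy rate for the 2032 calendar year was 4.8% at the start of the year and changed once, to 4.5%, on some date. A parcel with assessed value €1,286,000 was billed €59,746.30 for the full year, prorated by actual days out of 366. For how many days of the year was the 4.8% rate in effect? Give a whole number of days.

Let d = days at the first rate; then 366 − d days at the second rate.
€1,286,000 × [4.8%·d + 4.5%·(366−d)] / 366 = €59,746.30
Solving gives d = 178, so the new rate took effect on 27 June 2032.

178 days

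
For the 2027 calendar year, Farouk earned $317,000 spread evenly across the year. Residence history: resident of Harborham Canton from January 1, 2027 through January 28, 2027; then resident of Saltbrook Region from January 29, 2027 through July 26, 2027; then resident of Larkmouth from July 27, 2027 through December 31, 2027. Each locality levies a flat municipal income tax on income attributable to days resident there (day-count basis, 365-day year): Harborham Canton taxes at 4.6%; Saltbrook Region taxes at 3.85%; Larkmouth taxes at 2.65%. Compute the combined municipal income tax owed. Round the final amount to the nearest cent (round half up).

Harborham Canton, January 1 – January 28, 2027: 28 days → $317,000 × 4.6% × 28/365 = $1,118.6192
Saltbrook Region, January 29 – July 26, 2027: 179 days → $317,000 × 3.85% × 179/365 = $5,985.2205
Larkmouth, July 27 – December 31, 2027: 158 days → $317,000 × 2.65% × 158/365 = $3,636.3808
Total = $10,740.2205

$10,740.22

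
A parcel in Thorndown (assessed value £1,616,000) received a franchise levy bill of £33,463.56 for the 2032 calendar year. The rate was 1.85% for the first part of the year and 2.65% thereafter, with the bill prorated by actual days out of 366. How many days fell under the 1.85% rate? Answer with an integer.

Let d = days at the first rate; then 366 − d days at the second rate.
£1,616,000 × [1.85%·d + 2.65%·(366−d)] / 366 = £33,463.56
Solving gives d = 265, so the new rate took effect on 22 Sep 2032.

265 days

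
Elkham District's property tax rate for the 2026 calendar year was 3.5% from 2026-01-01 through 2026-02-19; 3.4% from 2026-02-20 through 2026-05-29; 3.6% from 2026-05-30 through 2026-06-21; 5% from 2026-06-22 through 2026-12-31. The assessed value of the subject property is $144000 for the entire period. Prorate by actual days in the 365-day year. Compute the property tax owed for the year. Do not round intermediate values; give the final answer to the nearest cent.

2026-01-01 to 2026-02-19: 50 days at 3.5% → $144000 × 3.5% × 50/365 = $690.4110
2026-02-20 to 2026-05-29: 99 days at 3.4% → $144000 × 3.4% × 99/365 = $1327.9562
2026-05-30 to 2026-06-21: 23 days at 3.6% → $144000 × 3.6% × 23/365 = $326.6630
2026-06-22 to 2026-12-31: 193 days at 5% → $144000 × 5% × 193/365 = $3807.1233
Total = $6152.1534

$6152.15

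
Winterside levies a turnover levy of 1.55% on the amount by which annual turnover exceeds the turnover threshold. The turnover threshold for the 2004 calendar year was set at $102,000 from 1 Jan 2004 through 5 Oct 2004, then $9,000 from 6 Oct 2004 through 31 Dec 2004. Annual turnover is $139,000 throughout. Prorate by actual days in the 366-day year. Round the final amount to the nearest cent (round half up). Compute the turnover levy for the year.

1 Jan – 5 Oct 2004: 279 days, exemption $102,000 → ($139,000 − $102,000) × 1.55% × 279/366 = $437.1762
6 Oct – 31 Dec 2004: 87 days, exemption $9,000 → ($139,000 − $9,000) × 1.55% × 87/366 = $478.9754
Total = $916.1516

$916.15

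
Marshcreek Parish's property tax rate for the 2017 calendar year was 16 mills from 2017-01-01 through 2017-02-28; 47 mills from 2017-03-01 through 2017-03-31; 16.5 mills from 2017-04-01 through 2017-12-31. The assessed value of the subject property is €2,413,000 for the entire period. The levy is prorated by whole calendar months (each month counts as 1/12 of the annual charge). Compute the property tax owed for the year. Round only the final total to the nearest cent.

2017-01-01 to 2017-02-28: 2 months at 16 mills → €2,413,000 × 1.6% × 2/12 = €6,434.6667
2017-03-01 to 2017-03-31: 1 month at 47 mills → €2,413,000 × 4.7% × 1/12 = €9,450.9167
2017-04-01 to 2017-12-31: 9 months at 16.5 mills → €2,413,000 × 1.65% × 9/12 = €29,860.8750
Total = €45,746.4583

€45,746.46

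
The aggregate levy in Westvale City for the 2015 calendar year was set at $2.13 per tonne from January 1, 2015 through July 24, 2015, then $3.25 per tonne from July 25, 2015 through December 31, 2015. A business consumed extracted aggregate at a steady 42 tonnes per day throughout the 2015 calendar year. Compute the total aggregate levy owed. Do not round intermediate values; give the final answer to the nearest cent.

$40,179.30

January 1 – July 24, 2015: 205 days × 42 tonnes/day = 8,610 tonnes at $2.13/tonne → $18,339.30
July 25 – December 31, 2015: 160 days × 42 tonnes/day = 6,720 tonnes at $3.25/tonne → $21,840.00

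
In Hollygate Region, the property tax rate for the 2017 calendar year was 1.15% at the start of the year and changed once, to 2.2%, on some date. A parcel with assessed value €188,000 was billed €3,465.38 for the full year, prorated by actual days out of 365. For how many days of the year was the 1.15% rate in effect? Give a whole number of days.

Let d = days at the first rate; then 365 − d days at the second rate.
€188,000 × [1.15%·d + 2.2%·(365−d)] / 365 = €3,465.38
Solving gives d = 124, so the new rate took effect on 5 May 2017.

124 days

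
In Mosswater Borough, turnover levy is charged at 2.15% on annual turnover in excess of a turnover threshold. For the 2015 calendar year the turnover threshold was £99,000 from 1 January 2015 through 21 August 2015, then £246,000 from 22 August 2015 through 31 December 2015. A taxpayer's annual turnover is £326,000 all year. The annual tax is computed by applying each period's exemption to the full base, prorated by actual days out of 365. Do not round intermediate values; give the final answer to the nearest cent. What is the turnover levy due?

1 January – 21 August 2015: 233 days, exemption £99,000 → (£326,000 − £99,000) × 2.15% × 233/365 = £3,115.4973
22 August – 31 December 2015: 132 days, exemption £246,000 → (£326,000 − £246,000) × 2.15% × 132/365 = £622.0274
Total = £3,737.5247

£3,737.52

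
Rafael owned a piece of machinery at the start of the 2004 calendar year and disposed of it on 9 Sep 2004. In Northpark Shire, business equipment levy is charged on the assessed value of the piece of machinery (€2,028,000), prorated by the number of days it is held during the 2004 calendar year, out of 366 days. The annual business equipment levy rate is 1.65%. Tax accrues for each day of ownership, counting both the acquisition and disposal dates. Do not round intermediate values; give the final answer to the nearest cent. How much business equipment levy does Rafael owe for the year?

Days held (1 Jan – 9 Sep 2004): 253 out of 366
Tax = €2,028,000 × 1.65% × 253/366 = €23,130.8361

€23,130.84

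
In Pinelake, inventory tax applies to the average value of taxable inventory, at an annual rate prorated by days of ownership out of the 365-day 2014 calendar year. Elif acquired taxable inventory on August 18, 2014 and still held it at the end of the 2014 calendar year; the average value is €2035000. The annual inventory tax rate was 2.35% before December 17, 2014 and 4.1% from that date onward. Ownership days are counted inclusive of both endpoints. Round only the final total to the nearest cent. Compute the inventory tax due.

€19282.32

August 18 – December 16, 2014: 121 days at 2.35% → €2035000 × 2.35% × 121/365 = €15853.4863
December 17 – December 31, 2014: 15 days at 4.1% → €2035000 × 4.1% × 15/365 = €3428.8356
Total = €19282.3219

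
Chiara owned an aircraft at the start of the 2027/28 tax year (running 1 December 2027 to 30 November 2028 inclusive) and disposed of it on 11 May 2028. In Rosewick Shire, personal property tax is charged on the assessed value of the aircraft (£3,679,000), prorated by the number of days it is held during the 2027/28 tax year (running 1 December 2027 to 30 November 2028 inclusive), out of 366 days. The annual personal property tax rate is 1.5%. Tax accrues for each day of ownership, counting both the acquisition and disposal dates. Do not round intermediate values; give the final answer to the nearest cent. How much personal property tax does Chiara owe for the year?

Days held (1 Dec 2027 – 11 May 2028): 163 out of 366
Tax = £3,679,000 × 1.5% × 163/366 = £24,576.9262

£24,576.93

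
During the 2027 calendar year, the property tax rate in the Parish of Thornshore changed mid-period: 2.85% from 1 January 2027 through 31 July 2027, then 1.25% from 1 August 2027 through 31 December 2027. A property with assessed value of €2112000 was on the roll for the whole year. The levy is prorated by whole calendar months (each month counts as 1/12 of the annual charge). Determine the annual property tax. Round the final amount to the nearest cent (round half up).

1 January – 31 July 2027: 7 months at 2.85% → €2112000 × 2.85% × 7/12 = €35112.0000
1 August – 31 December 2027: 5 months at 1.25% → €2112000 × 1.25% × 5/12 = €11000.0000
Total = €46112.0000

€46112.00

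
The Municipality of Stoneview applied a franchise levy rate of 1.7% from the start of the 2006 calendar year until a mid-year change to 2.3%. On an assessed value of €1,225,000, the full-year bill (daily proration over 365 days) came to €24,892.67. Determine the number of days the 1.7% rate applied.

163 days

Let d = days at the first rate; then 365 − d days at the second rate.
€1,225,000 × [1.7%·d + 2.3%·(365−d)] / 365 = €24,892.67
Solving gives d = 163, so the new rate took effect on 13 Jun 2006.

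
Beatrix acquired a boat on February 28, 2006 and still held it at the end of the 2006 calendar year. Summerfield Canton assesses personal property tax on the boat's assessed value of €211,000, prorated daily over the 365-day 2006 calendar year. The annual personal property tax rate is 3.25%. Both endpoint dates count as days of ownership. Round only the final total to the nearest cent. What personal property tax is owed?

€5,767.82

Days held (February 28 – December 31, 2006): 307 out of 365
Tax = €211,000 × 3.25% × 307/365 = €5,767.8151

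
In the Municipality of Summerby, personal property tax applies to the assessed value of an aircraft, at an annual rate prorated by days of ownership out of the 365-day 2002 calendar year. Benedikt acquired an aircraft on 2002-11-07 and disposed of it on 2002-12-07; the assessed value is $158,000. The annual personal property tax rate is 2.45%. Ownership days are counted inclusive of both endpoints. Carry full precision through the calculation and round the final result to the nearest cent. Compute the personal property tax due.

Days held (2002-11-07 to 2002-12-07): 31 out of 365
Tax = $158,000 × 2.45% × 31/365 = $328.7699

$328.77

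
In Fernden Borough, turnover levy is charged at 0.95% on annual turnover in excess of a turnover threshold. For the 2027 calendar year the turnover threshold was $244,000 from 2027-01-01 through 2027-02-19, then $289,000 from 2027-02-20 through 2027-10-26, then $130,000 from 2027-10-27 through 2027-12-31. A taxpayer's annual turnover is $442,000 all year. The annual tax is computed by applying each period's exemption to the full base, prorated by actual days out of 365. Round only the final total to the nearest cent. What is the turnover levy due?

$1,785.19

2027-01-01 to 2027-02-19: 50 days, exemption $244,000 → ($442,000 − $244,000) × 0.95% × 50/365 = $257.6712
2027-02-20 to 2027-10-26: 249 days, exemption $289,000 → ($442,000 − $289,000) × 0.95% × 249/365 = $991.5658
2027-10-27 to 2027-12-31: 66 days, exemption $130,000 → ($442,000 − $130,000) × 0.95% × 66/365 = $535.9562
Total = $1,785.1932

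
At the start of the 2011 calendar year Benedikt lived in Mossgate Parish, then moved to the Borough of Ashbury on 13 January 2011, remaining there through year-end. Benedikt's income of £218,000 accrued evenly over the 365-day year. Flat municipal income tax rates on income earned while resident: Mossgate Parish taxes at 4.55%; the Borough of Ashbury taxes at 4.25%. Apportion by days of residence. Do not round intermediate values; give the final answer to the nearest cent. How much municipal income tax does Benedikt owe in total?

£9,286.50

Mossgate Parish, 1 January – 12 January 2011: 12 days → £218,000 × 4.55% × 12/365 = £326.1041
The Borough of Ashbury, 13 January – 31 December 2011: 353 days → £218,000 × 4.25% × 353/365 = £8,960.3973
Total = £9,286.5014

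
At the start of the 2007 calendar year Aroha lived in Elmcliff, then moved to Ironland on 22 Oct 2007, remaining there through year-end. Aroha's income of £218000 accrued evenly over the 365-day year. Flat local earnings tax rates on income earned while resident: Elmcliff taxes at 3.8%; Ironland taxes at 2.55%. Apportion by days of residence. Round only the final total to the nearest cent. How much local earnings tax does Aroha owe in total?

£7753.93

Elmcliff, 1 Jan – 21 Oct 2007: 294 days → £218000 × 3.8% × 294/365 = £6672.5918
Ironland, 22 Oct – 31 Dec 2007: 71 days → £218000 × 2.55% × 71/365 = £1081.3397
Total = £7753.9315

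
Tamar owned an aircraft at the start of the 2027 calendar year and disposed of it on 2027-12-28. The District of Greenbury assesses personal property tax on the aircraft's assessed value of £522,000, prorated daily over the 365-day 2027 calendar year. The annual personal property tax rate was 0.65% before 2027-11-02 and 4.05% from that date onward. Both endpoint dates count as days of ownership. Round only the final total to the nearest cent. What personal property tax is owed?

2027-01-01 to 2027-11-01: 305 days at 0.65% → £522,000 × 0.65% × 305/365 = £2,835.2466
2027-11-02 to 2027-12-28: 57 days at 4.05% → £522,000 × 4.05% × 57/365 = £3,301.4712
Total = £6,136.7178

£6,136.72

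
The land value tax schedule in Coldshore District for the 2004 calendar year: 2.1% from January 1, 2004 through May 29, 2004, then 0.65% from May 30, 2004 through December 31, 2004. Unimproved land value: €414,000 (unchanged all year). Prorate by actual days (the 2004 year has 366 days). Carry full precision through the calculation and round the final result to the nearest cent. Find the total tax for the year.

€5,151.25

January 1 – May 29, 2004: 150 days at 2.1% → €414,000 × 2.1% × 150/366 = €3,563.1148
May 30 – December 31, 2004: 216 days at 0.65% → €414,000 × 0.65% × 216/366 = €1,588.1311
Total = €5,151.2459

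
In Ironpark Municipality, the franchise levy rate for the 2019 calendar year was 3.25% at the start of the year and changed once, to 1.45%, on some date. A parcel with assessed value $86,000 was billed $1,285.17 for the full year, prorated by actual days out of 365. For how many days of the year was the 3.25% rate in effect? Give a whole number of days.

Let d = days at the first rate; then 365 − d days at the second rate.
$86,000 × [3.25%·d + 1.45%·(365−d)] / 365 = $1,285.17
Solving gives d = 9, so the new rate took effect on 10 January 2019.

9 days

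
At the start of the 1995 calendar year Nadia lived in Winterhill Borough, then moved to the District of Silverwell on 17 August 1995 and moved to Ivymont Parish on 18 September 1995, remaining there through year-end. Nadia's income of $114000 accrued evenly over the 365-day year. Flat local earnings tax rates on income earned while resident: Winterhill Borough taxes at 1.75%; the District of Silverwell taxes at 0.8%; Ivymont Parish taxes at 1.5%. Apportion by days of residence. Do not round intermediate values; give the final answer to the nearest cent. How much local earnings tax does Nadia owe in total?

$1818.07

Winterhill Borough, 1 January – 16 August 1995: 228 days → $114000 × 1.75% × 228/365 = $1246.1918
The District of Silverwell, 17 August – 17 September 1995: 32 days → $114000 × 0.8% × 32/365 = $79.9562
Ivymont Parish, 18 September – 31 December 1995: 105 days → $114000 × 1.5% × 105/365 = $491.9178
Total = $1818.0658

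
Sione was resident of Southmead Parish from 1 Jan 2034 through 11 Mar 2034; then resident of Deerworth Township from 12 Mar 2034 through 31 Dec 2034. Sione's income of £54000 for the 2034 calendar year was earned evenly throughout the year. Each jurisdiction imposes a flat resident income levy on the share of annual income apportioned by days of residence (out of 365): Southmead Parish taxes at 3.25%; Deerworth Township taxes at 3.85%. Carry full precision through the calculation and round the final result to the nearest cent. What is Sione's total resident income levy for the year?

£2016.86

Southmead Parish, 1 Jan – 11 Mar 2034: 70 days → £54000 × 3.25% × 70/365 = £336.5753
Deerworth Township, 12 Mar – 31 Dec 2034: 295 days → £54000 × 3.85% × 295/365 = £1680.2877
Total = £2016.8630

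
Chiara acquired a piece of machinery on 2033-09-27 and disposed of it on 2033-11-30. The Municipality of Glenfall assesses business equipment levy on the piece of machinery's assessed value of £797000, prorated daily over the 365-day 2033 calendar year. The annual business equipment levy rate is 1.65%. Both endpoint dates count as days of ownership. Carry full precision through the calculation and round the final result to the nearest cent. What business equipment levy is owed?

Days held (2033-09-27 to 2033-11-30): 65 out of 365
Tax = £797000 × 1.65% × 65/365 = £2341.8699

£2341.87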